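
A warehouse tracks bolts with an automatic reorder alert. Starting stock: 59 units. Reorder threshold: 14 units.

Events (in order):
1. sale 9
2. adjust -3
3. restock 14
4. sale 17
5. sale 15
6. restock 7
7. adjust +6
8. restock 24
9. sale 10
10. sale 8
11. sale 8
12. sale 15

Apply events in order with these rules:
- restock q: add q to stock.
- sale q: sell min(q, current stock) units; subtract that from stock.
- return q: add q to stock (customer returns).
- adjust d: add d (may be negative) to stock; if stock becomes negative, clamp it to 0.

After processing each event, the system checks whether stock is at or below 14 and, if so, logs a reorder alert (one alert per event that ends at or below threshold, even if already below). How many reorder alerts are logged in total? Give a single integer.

Answer: 0

Derivation:
Processing events:
Start: stock = 59
  Event 1 (sale 9): sell min(9,59)=9. stock: 59 - 9 = 50. total_sold = 9
  Event 2 (adjust -3): 50 + -3 = 47
  Event 3 (restock 14): 47 + 14 = 61
  Event 4 (sale 17): sell min(17,61)=17. stock: 61 - 17 = 44. total_sold = 26
  Event 5 (sale 15): sell min(15,44)=15. stock: 44 - 15 = 29. total_sold = 41
  Event 6 (restock 7): 29 + 7 = 36
  Event 7 (adjust +6): 36 + 6 = 42
  Event 8 (restock 24): 42 + 24 = 66
  Event 9 (sale 10): sell min(10,66)=10. stock: 66 - 10 = 56. total_sold = 51
  Event 10 (sale 8): sell min(8,56)=8. stock: 56 - 8 = 48. total_sold = 59
  Event 11 (sale 8): sell min(8,48)=8. stock: 48 - 8 = 40. total_sold = 67
  Event 12 (sale 15): sell min(15,40)=15. stock: 40 - 15 = 25. total_sold = 82
Final: stock = 25, total_sold = 82

Checking against threshold 14:
  After event 1: stock=50 > 14
  After event 2: stock=47 > 14
  After event 3: stock=61 > 14
  After event 4: stock=44 > 14
  After event 5: stock=29 > 14
  After event 6: stock=36 > 14
  After event 7: stock=42 > 14
  After event 8: stock=66 > 14
  After event 9: stock=56 > 14
  After event 10: stock=48 > 14
  After event 11: stock=40 > 14
  After event 12: stock=25 > 14
Alert events: []. Count = 0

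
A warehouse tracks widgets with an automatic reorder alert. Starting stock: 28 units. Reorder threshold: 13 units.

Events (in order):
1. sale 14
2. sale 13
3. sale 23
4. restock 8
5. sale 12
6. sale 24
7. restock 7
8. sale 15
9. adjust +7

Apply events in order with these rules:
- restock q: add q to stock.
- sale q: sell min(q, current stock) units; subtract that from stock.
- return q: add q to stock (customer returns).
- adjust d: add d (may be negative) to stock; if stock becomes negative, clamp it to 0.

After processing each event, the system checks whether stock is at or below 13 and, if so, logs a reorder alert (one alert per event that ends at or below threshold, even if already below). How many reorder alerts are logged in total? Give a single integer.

Processing events:
Start: stock = 28
  Event 1 (sale 14): sell min(14,28)=14. stock: 28 - 14 = 14. total_sold = 14
  Event 2 (sale 13): sell min(13,14)=13. stock: 14 - 13 = 1. total_sold = 27
  Event 3 (sale 23): sell min(23,1)=1. stock: 1 - 1 = 0. total_sold = 28
  Event 4 (restock 8): 0 + 8 = 8
  Event 5 (sale 12): sell min(12,8)=8. stock: 8 - 8 = 0. total_sold = 36
  Event 6 (sale 24): sell min(24,0)=0. stock: 0 - 0 = 0. total_sold = 36
  Event 7 (restock 7): 0 + 7 = 7
  Event 8 (sale 15): sell min(15,7)=7. stock: 7 - 7 = 0. total_sold = 43
  Event 9 (adjust +7): 0 + 7 = 7
Final: stock = 7, total_sold = 43

Checking against threshold 13:
  After event 1: stock=14 > 13
  After event 2: stock=1 <= 13 -> ALERT
  After event 3: stock=0 <= 13 -> ALERT
  After event 4: stock=8 <= 13 -> ALERT
  After event 5: stock=0 <= 13 -> ALERT
  After event 6: stock=0 <= 13 -> ALERT
  After event 7: stock=7 <= 13 -> ALERT
  After event 8: stock=0 <= 13 -> ALERT
  After event 9: stock=7 <= 13 -> ALERT
Alert events: [2, 3, 4, 5, 6, 7, 8, 9]. Count = 8

Answer: 8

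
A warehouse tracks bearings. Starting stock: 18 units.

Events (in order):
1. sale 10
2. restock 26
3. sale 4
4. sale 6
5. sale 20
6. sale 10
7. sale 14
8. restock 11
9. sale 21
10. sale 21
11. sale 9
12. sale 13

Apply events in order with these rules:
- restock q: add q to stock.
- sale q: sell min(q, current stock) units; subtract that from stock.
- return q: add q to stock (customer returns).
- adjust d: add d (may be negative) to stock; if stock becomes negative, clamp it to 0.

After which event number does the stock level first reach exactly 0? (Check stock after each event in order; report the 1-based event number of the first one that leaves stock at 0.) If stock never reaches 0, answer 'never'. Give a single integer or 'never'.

Answer: 6

Derivation:
Processing events:
Start: stock = 18
  Event 1 (sale 10): sell min(10,18)=10. stock: 18 - 10 = 8. total_sold = 10
  Event 2 (restock 26): 8 + 26 = 34
  Event 3 (sale 4): sell min(4,34)=4. stock: 34 - 4 = 30. total_sold = 14
  Event 4 (sale 6): sell min(6,30)=6. stock: 30 - 6 = 24. total_sold = 20
  Event 5 (sale 20): sell min(20,24)=20. stock: 24 - 20 = 4. total_sold = 40
  Event 6 (sale 10): sell min(10,4)=4. stock: 4 - 4 = 0. total_sold = 44
  Event 7 (sale 14): sell min(14,0)=0. stock: 0 - 0 = 0. total_sold = 44
  Event 8 (restock 11): 0 + 11 = 11
  Event 9 (sale 21): sell min(21,11)=11. stock: 11 - 11 = 0. total_sold = 55
  Event 10 (sale 21): sell min(21,0)=0. stock: 0 - 0 = 0. total_sold = 55
  Event 11 (sale 9): sell min(9,0)=0. stock: 0 - 0 = 0. total_sold = 55
  Event 12 (sale 13): sell min(13,0)=0. stock: 0 - 0 = 0. total_sold = 55
Final: stock = 0, total_sold = 55

First zero at event 6.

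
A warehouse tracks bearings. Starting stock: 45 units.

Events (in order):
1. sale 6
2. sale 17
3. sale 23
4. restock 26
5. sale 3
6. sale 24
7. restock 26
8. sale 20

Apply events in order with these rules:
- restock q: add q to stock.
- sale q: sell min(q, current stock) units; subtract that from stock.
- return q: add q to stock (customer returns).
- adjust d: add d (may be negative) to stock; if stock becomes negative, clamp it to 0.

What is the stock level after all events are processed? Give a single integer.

Answer: 6

Derivation:
Processing events:
Start: stock = 45
  Event 1 (sale 6): sell min(6,45)=6. stock: 45 - 6 = 39. total_sold = 6
  Event 2 (sale 17): sell min(17,39)=17. stock: 39 - 17 = 22. total_sold = 23
  Event 3 (sale 23): sell min(23,22)=22. stock: 22 - 22 = 0. total_sold = 45
  Event 4 (restock 26): 0 + 26 = 26
  Event 5 (sale 3): sell min(3,26)=3. stock: 26 - 3 = 23. total_sold = 48
  Event 6 (sale 24): sell min(24,23)=23. stock: 23 - 23 = 0. total_sold = 71
  Event 7 (restock 26): 0 + 26 = 26
  Event 8 (sale 20): sell min(20,26)=20. stock: 26 - 20 = 6. total_sold = 91
Final: stock = 6, total_sold = 91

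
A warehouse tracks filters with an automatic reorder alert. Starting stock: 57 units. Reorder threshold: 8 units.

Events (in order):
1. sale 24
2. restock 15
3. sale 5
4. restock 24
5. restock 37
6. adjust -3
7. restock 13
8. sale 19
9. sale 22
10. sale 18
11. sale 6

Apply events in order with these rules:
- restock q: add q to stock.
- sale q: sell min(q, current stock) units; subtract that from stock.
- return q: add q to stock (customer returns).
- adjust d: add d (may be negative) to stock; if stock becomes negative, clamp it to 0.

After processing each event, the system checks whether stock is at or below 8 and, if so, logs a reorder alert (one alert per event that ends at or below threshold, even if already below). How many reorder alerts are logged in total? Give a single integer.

Processing events:
Start: stock = 57
  Event 1 (sale 24): sell min(24,57)=24. stock: 57 - 24 = 33. total_sold = 24
  Event 2 (restock 15): 33 + 15 = 48
  Event 3 (sale 5): sell min(5,48)=5. stock: 48 - 5 = 43. total_sold = 29
  Event 4 (restock 24): 43 + 24 = 67
  Event 5 (restock 37): 67 + 37 = 104
  Event 6 (adjust -3): 104 + -3 = 101
  Event 7 (restock 13): 101 + 13 = 114
  Event 8 (sale 19): sell min(19,114)=19. stock: 114 - 19 = 95. total_sold = 48
  Event 9 (sale 22): sell min(22,95)=22. stock: 95 - 22 = 73. total_sold = 70
  Event 10 (sale 18): sell min(18,73)=18. stock: 73 - 18 = 55. total_sold = 88
  Event 11 (sale 6): sell min(6,55)=6. stock: 55 - 6 = 49. total_sold = 94
Final: stock = 49, total_sold = 94

Checking against threshold 8:
  After event 1: stock=33 > 8
  After event 2: stock=48 > 8
  After event 3: stock=43 > 8
  After event 4: stock=67 > 8
  After event 5: stock=104 > 8
  After event 6: stock=101 > 8
  After event 7: stock=114 > 8
  After event 8: stock=95 > 8
  After event 9: stock=73 > 8
  After event 10: stock=55 > 8
  After event 11: stock=49 > 8
Alert events: []. Count = 0

Answer: 0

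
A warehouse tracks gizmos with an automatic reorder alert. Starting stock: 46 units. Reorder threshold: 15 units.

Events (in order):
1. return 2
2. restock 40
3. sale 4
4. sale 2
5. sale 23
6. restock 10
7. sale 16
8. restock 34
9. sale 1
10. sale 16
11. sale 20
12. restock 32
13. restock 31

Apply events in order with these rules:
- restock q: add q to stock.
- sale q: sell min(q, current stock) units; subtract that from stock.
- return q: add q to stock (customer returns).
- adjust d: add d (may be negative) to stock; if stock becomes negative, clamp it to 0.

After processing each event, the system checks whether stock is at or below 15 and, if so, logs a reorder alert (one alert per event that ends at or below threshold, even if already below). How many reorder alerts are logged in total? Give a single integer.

Processing events:
Start: stock = 46
  Event 1 (return 2): 46 + 2 = 48
  Event 2 (restock 40): 48 + 40 = 88
  Event 3 (sale 4): sell min(4,88)=4. stock: 88 - 4 = 84. total_sold = 4
  Event 4 (sale 2): sell min(2,84)=2. stock: 84 - 2 = 82. total_sold = 6
  Event 5 (sale 23): sell min(23,82)=23. stock: 82 - 23 = 59. total_sold = 29
  Event 6 (restock 10): 59 + 10 = 69
  Event 7 (sale 16): sell min(16,69)=16. stock: 69 - 16 = 53. total_sold = 45
  Event 8 (restock 34): 53 + 34 = 87
  Event 9 (sale 1): sell min(1,87)=1. stock: 87 - 1 = 86. total_sold = 46
  Event 10 (sale 16): sell min(16,86)=16. stock: 86 - 16 = 70. total_sold = 62
  Event 11 (sale 20): sell min(20,70)=20. stock: 70 - 20 = 50. total_sold = 82
  Event 12 (restock 32): 50 + 32 = 82
  Event 13 (restock 31): 82 + 31 = 113
Final: stock = 113, total_sold = 82

Checking against threshold 15:
  After event 1: stock=48 > 15
  After event 2: stock=88 > 15
  After event 3: stock=84 > 15
  After event 4: stock=82 > 15
  After event 5: stock=59 > 15
  After event 6: stock=69 > 15
  After event 7: stock=53 > 15
  After event 8: stock=87 > 15
  After event 9: stock=86 > 15
  After event 10: stock=70 > 15
  After event 11: stock=50 > 15
  After event 12: stock=82 > 15
  After event 13: stock=113 > 15
Alert events: []. Count = 0

Answer: 0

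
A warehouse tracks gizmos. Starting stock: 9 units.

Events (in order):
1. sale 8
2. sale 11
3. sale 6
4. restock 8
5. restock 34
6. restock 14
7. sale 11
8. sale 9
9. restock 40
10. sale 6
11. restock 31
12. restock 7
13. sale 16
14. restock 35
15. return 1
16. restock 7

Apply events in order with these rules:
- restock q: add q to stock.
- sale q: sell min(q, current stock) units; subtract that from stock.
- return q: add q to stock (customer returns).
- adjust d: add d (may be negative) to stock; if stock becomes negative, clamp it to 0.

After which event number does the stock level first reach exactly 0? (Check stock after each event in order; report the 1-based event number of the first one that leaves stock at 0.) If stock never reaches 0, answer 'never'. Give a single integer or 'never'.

Answer: 2

Derivation:
Processing events:
Start: stock = 9
  Event 1 (sale 8): sell min(8,9)=8. stock: 9 - 8 = 1. total_sold = 8
  Event 2 (sale 11): sell min(11,1)=1. stock: 1 - 1 = 0. total_sold = 9
  Event 3 (sale 6): sell min(6,0)=0. stock: 0 - 0 = 0. total_sold = 9
  Event 4 (restock 8): 0 + 8 = 8
  Event 5 (restock 34): 8 + 34 = 42
  Event 6 (restock 14): 42 + 14 = 56
  Event 7 (sale 11): sell min(11,56)=11. stock: 56 - 11 = 45. total_sold = 20
  Event 8 (sale 9): sell min(9,45)=9. stock: 45 - 9 = 36. total_sold = 29
  Event 9 (restock 40): 36 + 40 = 76
  Event 10 (sale 6): sell min(6,76)=6. stock: 76 - 6 = 70. total_sold = 35
  Event 11 (restock 31): 70 + 31 = 101
  Event 12 (restock 7): 101 + 7 = 108
  Event 13 (sale 16): sell min(16,108)=16. stock: 108 - 16 = 92. total_sold = 51
  Event 14 (restock 35): 92 + 35 = 127
  Event 15 (return 1): 127 + 1 = 128
  Event 16 (restock 7): 128 + 7 = 135
Final: stock = 135, total_sold = 51

First zero at event 2.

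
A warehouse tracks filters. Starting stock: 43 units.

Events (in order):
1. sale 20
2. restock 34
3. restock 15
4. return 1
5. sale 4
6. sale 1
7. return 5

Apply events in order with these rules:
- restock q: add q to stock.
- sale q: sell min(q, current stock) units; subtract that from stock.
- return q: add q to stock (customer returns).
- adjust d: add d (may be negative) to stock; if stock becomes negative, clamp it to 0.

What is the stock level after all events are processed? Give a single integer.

Answer: 73

Derivation:
Processing events:
Start: stock = 43
  Event 1 (sale 20): sell min(20,43)=20. stock: 43 - 20 = 23. total_sold = 20
  Event 2 (restock 34): 23 + 34 = 57
  Event 3 (restock 15): 57 + 15 = 72
  Event 4 (return 1): 72 + 1 = 73
  Event 5 (sale 4): sell min(4,73)=4. stock: 73 - 4 = 69. total_sold = 24
  Event 6 (sale 1): sell min(1,69)=1. stock: 69 - 1 = 68. total_sold = 25
  Event 7 (return 5): 68 + 5 = 73
Final: stock = 73, total_sold = 25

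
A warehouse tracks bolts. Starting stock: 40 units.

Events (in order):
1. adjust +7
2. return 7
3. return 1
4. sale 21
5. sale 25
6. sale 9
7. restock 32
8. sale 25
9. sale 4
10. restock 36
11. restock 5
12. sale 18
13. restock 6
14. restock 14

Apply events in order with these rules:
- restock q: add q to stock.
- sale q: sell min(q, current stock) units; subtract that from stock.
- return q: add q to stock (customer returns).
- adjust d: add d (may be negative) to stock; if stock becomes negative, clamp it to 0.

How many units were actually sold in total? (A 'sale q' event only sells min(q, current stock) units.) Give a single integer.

Answer: 102

Derivation:
Processing events:
Start: stock = 40
  Event 1 (adjust +7): 40 + 7 = 47
  Event 2 (return 7): 47 + 7 = 54
  Event 3 (return 1): 54 + 1 = 55
  Event 4 (sale 21): sell min(21,55)=21. stock: 55 - 21 = 34. total_sold = 21
  Event 5 (sale 25): sell min(25,34)=25. stock: 34 - 25 = 9. total_sold = 46
  Event 6 (sale 9): sell min(9,9)=9. stock: 9 - 9 = 0. total_sold = 55
  Event 7 (restock 32): 0 + 32 = 32
  Event 8 (sale 25): sell min(25,32)=25. stock: 32 - 25 = 7. total_sold = 80
  Event 9 (sale 4): sell min(4,7)=4. stock: 7 - 4 = 3. total_sold = 84
  Event 10 (restock 36): 3 + 36 = 39
  Event 11 (restock 5): 39 + 5 = 44
  Event 12 (sale 18): sell min(18,44)=18. stock: 44 - 18 = 26. total_sold = 102
  Event 13 (restock 6): 26 + 6 = 32
  Event 14 (restock 14): 32 + 14 = 46
Final: stock = 46, total_sold = 102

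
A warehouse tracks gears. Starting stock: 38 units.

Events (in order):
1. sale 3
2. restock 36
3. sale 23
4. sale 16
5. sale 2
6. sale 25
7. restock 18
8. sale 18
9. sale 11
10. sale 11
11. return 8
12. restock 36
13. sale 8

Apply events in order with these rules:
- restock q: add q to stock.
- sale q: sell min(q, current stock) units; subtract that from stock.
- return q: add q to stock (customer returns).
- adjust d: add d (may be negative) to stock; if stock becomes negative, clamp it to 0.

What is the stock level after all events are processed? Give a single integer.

Processing events:
Start: stock = 38
  Event 1 (sale 3): sell min(3,38)=3. stock: 38 - 3 = 35. total_sold = 3
  Event 2 (restock 36): 35 + 36 = 71
  Event 3 (sale 23): sell min(23,71)=23. stock: 71 - 23 = 48. total_sold = 26
  Event 4 (sale 16): sell min(16,48)=16. stock: 48 - 16 = 32. total_sold = 42
  Event 5 (sale 2): sell min(2,32)=2. stock: 32 - 2 = 30. total_sold = 44
  Event 6 (sale 25): sell min(25,30)=25. stock: 30 - 25 = 5. total_sold = 69
  Event 7 (restock 18): 5 + 18 = 23
  Event 8 (sale 18): sell min(18,23)=18. stock: 23 - 18 = 5. total_sold = 87
  Event 9 (sale 11): sell min(11,5)=5. stock: 5 - 5 = 0. total_sold = 92
  Event 10 (sale 11): sell min(11,0)=0. stock: 0 - 0 = 0. total_sold = 92
  Event 11 (return 8): 0 + 8 = 8
  Event 12 (restock 36): 8 + 36 = 44
  Event 13 (sale 8): sell min(8,44)=8. stock: 44 - 8 = 36. total_sold = 100
Final: stock = 36, total_sold = 100

Answer: 36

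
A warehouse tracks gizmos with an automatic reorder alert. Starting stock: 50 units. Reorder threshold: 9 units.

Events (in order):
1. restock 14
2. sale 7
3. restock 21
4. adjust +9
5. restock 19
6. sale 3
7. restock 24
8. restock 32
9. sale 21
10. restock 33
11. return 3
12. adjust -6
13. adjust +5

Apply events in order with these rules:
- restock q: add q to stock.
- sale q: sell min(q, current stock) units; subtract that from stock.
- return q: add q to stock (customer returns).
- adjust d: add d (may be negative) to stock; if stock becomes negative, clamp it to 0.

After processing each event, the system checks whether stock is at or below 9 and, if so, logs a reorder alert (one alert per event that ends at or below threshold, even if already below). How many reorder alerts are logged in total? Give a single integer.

Answer: 0

Derivation:
Processing events:
Start: stock = 50
  Event 1 (restock 14): 50 + 14 = 64
  Event 2 (sale 7): sell min(7,64)=7. stock: 64 - 7 = 57. total_sold = 7
  Event 3 (restock 21): 57 + 21 = 78
  Event 4 (adjust +9): 78 + 9 = 87
  Event 5 (restock 19): 87 + 19 = 106
  Event 6 (sale 3): sell min(3,106)=3. stock: 106 - 3 = 103. total_sold = 10
  Event 7 (restock 24): 103 + 24 = 127
  Event 8 (restock 32): 127 + 32 = 159
  Event 9 (sale 21): sell min(21,159)=21. stock: 159 - 21 = 138. total_sold = 31
  Event 10 (restock 33): 138 + 33 = 171
  Event 11 (return 3): 171 + 3 = 174
  Event 12 (adjust -6): 174 + -6 = 168
  Event 13 (adjust +5): 168 + 5 = 173
Final: stock = 173, total_sold = 31

Checking against threshold 9:
  After event 1: stock=64 > 9
  After event 2: stock=57 > 9
  After event 3: stock=78 > 9
  After event 4: stock=87 > 9
  After event 5: stock=106 > 9
  After event 6: stock=103 > 9
  After event 7: stock=127 > 9
  After event 8: stock=159 > 9
  After event 9: stock=138 > 9
  After event 10: stock=171 > 9
  After event 11: stock=174 > 9
  After event 12: stock=168 > 9
  After event 13: stock=173 > 9
Alert events: []. Count = 0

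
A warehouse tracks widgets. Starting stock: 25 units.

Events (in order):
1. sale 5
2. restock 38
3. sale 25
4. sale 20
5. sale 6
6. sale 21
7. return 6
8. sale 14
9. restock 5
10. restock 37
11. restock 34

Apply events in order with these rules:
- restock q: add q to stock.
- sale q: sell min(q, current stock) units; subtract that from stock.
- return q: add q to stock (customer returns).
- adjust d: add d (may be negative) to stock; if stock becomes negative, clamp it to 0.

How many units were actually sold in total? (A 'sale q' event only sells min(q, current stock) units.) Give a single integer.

Answer: 69

Derivation:
Processing events:
Start: stock = 25
  Event 1 (sale 5): sell min(5,25)=5. stock: 25 - 5 = 20. total_sold = 5
  Event 2 (restock 38): 20 + 38 = 58
  Event 3 (sale 25): sell min(25,58)=25. stock: 58 - 25 = 33. total_sold = 30
  Event 4 (sale 20): sell min(20,33)=20. stock: 33 - 20 = 13. total_sold = 50
  Event 5 (sale 6): sell min(6,13)=6. stock: 13 - 6 = 7. total_sold = 56
  Event 6 (sale 21): sell min(21,7)=7. stock: 7 - 7 = 0. total_sold = 63
  Event 7 (return 6): 0 + 6 = 6
  Event 8 (sale 14): sell min(14,6)=6. stock: 6 - 6 = 0. total_sold = 69
  Event 9 (restock 5): 0 + 5 = 5
  Event 10 (restock 37): 5 + 37 = 42
  Event 11 (restock 34): 42 + 34 = 76
Final: stock = 76, total_sold = 69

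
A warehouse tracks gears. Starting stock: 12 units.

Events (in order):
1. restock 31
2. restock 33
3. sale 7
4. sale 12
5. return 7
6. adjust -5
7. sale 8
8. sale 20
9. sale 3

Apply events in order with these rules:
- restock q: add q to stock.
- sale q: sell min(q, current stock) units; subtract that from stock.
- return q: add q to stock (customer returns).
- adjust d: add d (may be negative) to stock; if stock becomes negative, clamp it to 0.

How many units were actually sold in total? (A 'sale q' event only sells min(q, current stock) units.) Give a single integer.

Processing events:
Start: stock = 12
  Event 1 (restock 31): 12 + 31 = 43
  Event 2 (restock 33): 43 + 33 = 76
  Event 3 (sale 7): sell min(7,76)=7. stock: 76 - 7 = 69. total_sold = 7
  Event 4 (sale 12): sell min(12,69)=12. stock: 69 - 12 = 57. total_sold = 19
  Event 5 (return 7): 57 + 7 = 64
  Event 6 (adjust -5): 64 + -5 = 59
  Event 7 (sale 8): sell min(8,59)=8. stock: 59 - 8 = 51. total_sold = 27
  Event 8 (sale 20): sell min(20,51)=20. stock: 51 - 20 = 31. total_sold = 47
  Event 9 (sale 3): sell min(3,31)=3. stock: 31 - 3 = 28. total_sold = 50
Final: stock = 28, total_sold = 50

Answer: 50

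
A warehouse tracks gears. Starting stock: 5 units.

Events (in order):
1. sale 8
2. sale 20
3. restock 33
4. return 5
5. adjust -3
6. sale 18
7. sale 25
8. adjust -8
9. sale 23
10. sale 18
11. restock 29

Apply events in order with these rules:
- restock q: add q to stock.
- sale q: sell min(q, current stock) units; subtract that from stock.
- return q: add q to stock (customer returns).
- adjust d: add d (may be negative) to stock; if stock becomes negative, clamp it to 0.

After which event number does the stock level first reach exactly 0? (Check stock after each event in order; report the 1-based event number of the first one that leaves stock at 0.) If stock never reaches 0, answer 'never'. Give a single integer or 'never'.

Answer: 1

Derivation:
Processing events:
Start: stock = 5
  Event 1 (sale 8): sell min(8,5)=5. stock: 5 - 5 = 0. total_sold = 5
  Event 2 (sale 20): sell min(20,0)=0. stock: 0 - 0 = 0. total_sold = 5
  Event 3 (restock 33): 0 + 33 = 33
  Event 4 (return 5): 33 + 5 = 38
  Event 5 (adjust -3): 38 + -3 = 35
  Event 6 (sale 18): sell min(18,35)=18. stock: 35 - 18 = 17. total_sold = 23
  Event 7 (sale 25): sell min(25,17)=17. stock: 17 - 17 = 0. total_sold = 40
  Event 8 (adjust -8): 0 + -8 = 0 (clamped to 0)
  Event 9 (sale 23): sell min(23,0)=0. stock: 0 - 0 = 0. total_sold = 40
  Event 10 (sale 18): sell min(18,0)=0. stock: 0 - 0 = 0. total_sold = 40
  Event 11 (restock 29): 0 + 29 = 29
Final: stock = 29, total_sold = 40

First zero at event 1.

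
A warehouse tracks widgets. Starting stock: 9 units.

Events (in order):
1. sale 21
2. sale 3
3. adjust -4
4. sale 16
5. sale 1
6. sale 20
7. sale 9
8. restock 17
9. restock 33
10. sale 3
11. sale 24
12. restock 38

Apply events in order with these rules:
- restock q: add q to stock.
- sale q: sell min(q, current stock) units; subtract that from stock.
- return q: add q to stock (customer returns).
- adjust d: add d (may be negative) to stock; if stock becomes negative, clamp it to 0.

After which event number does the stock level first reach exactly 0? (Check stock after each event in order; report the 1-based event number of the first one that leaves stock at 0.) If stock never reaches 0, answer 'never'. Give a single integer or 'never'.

Answer: 1

Derivation:
Processing events:
Start: stock = 9
  Event 1 (sale 21): sell min(21,9)=9. stock: 9 - 9 = 0. total_sold = 9
  Event 2 (sale 3): sell min(3,0)=0. stock: 0 - 0 = 0. total_sold = 9
  Event 3 (adjust -4): 0 + -4 = 0 (clamped to 0)
  Event 4 (sale 16): sell min(16,0)=0. stock: 0 - 0 = 0. total_sold = 9
  Event 5 (sale 1): sell min(1,0)=0. stock: 0 - 0 = 0. total_sold = 9
  Event 6 (sale 20): sell min(20,0)=0. stock: 0 - 0 = 0. total_sold = 9
  Event 7 (sale 9): sell min(9,0)=0. stock: 0 - 0 = 0. total_sold = 9
  Event 8 (restock 17): 0 + 17 = 17
  Event 9 (restock 33): 17 + 33 = 50
  Event 10 (sale 3): sell min(3,50)=3. stock: 50 - 3 = 47. total_sold = 12
  Event 11 (sale 24): sell min(24,47)=24. stock: 47 - 24 = 23. total_sold = 36
  Event 12 (restock 38): 23 + 38 = 61
Final: stock = 61, total_sold = 36

First zero at event 1.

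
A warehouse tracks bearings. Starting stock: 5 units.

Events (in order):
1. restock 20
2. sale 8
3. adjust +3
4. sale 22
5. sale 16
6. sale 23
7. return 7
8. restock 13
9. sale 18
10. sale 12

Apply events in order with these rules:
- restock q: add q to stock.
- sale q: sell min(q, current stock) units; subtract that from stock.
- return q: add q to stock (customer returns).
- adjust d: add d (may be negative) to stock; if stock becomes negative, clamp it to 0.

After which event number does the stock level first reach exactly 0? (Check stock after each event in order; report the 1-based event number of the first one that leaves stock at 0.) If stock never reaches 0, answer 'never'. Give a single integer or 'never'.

Answer: 4

Derivation:
Processing events:
Start: stock = 5
  Event 1 (restock 20): 5 + 20 = 25
  Event 2 (sale 8): sell min(8,25)=8. stock: 25 - 8 = 17. total_sold = 8
  Event 3 (adjust +3): 17 + 3 = 20
  Event 4 (sale 22): sell min(22,20)=20. stock: 20 - 20 = 0. total_sold = 28
  Event 5 (sale 16): sell min(16,0)=0. stock: 0 - 0 = 0. total_sold = 28
  Event 6 (sale 23): sell min(23,0)=0. stock: 0 - 0 = 0. total_sold = 28
  Event 7 (return 7): 0 + 7 = 7
  Event 8 (restock 13): 7 + 13 = 20
  Event 9 (sale 18): sell min(18,20)=18. stock: 20 - 18 = 2. total_sold = 46
  Event 10 (sale 12): sell min(12,2)=2. stock: 2 - 2 = 0. total_sold = 48
Final: stock = 0, total_sold = 48

First zero at event 4.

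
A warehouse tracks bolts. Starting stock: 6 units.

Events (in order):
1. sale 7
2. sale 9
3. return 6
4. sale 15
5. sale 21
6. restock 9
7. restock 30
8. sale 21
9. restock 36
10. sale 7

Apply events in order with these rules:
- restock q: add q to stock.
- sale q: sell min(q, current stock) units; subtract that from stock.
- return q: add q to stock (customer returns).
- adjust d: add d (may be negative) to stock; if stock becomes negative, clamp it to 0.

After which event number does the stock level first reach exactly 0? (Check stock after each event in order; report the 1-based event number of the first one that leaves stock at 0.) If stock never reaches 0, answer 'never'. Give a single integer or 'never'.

Answer: 1

Derivation:
Processing events:
Start: stock = 6
  Event 1 (sale 7): sell min(7,6)=6. stock: 6 - 6 = 0. total_sold = 6
  Event 2 (sale 9): sell min(9,0)=0. stock: 0 - 0 = 0. total_sold = 6
  Event 3 (return 6): 0 + 6 = 6
  Event 4 (sale 15): sell min(15,6)=6. stock: 6 - 6 = 0. total_sold = 12
  Event 5 (sale 21): sell min(21,0)=0. stock: 0 - 0 = 0. total_sold = 12
  Event 6 (restock 9): 0 + 9 = 9
  Event 7 (restock 30): 9 + 30 = 39
  Event 8 (sale 21): sell min(21,39)=21. stock: 39 - 21 = 18. total_sold = 33
  Event 9 (restock 36): 18 + 36 = 54
  Event 10 (sale 7): sell min(7,54)=7. stock: 54 - 7 = 47. total_sold = 40
Final: stock = 47, total_sold = 40

First zero at event 1.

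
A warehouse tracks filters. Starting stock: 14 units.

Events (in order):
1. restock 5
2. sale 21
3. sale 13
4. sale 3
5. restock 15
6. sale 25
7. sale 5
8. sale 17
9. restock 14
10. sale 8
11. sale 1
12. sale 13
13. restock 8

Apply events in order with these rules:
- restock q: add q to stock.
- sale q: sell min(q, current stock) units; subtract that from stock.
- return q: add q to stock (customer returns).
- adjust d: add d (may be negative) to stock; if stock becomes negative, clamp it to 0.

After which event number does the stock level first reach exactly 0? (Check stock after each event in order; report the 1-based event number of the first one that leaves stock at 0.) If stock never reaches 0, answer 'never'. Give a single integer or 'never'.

Answer: 2

Derivation:
Processing events:
Start: stock = 14
  Event 1 (restock 5): 14 + 5 = 19
  Event 2 (sale 21): sell min(21,19)=19. stock: 19 - 19 = 0. total_sold = 19
  Event 3 (sale 13): sell min(13,0)=0. stock: 0 - 0 = 0. total_sold = 19
  Event 4 (sale 3): sell min(3,0)=0. stock: 0 - 0 = 0. total_sold = 19
  Event 5 (restock 15): 0 + 15 = 15
  Event 6 (sale 25): sell min(25,15)=15. stock: 15 - 15 = 0. total_sold = 34
  Event 7 (sale 5): sell min(5,0)=0. stock: 0 - 0 = 0. total_sold = 34
  Event 8 (sale 17): sell min(17,0)=0. stock: 0 - 0 = 0. total_sold = 34
  Event 9 (restock 14): 0 + 14 = 14
  Event 10 (sale 8): sell min(8,14)=8. stock: 14 - 8 = 6. total_sold = 42
  Event 11 (sale 1): sell min(1,6)=1. stock: 6 - 1 = 5. total_sold = 43
  Event 12 (sale 13): sell min(13,5)=5. stock: 5 - 5 = 0. total_sold = 48
  Event 13 (restock 8): 0 + 8 = 8
Final: stock = 8, total_sold = 48

First zero at event 2.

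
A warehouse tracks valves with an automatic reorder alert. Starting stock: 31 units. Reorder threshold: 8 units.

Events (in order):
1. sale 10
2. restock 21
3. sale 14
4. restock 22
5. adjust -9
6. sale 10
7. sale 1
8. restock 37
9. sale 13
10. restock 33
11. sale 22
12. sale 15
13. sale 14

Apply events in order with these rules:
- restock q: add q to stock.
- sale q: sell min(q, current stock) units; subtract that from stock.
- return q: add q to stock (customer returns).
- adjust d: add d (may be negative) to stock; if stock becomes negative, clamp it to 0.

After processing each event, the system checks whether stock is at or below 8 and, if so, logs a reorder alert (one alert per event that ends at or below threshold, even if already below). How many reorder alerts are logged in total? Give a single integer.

Answer: 0

Derivation:
Processing events:
Start: stock = 31
  Event 1 (sale 10): sell min(10,31)=10. stock: 31 - 10 = 21. total_sold = 10
  Event 2 (restock 21): 21 + 21 = 42
  Event 3 (sale 14): sell min(14,42)=14. stock: 42 - 14 = 28. total_sold = 24
  Event 4 (restock 22): 28 + 22 = 50
  Event 5 (adjust -9): 50 + -9 = 41
  Event 6 (sale 10): sell min(10,41)=10. stock: 41 - 10 = 31. total_sold = 34
  Event 7 (sale 1): sell min(1,31)=1. stock: 31 - 1 = 30. total_sold = 35
  Event 8 (restock 37): 30 + 37 = 67
  Event 9 (sale 13): sell min(13,67)=13. stock: 67 - 13 = 54. total_sold = 48
  Event 10 (restock 33): 54 + 33 = 87
  Event 11 (sale 22): sell min(22,87)=22. stock: 87 - 22 = 65. total_sold = 70
  Event 12 (sale 15): sell min(15,65)=15. stock: 65 - 15 = 50. total_sold = 85
  Event 13 (sale 14): sell min(14,50)=14. stock: 50 - 14 = 36. total_sold = 99
Final: stock = 36, total_sold = 99

Checking against threshold 8:
  After event 1: stock=21 > 8
  After event 2: stock=42 > 8
  After event 3: stock=28 > 8
  After event 4: stock=50 > 8
  After event 5: stock=41 > 8
  After event 6: stock=31 > 8
  After event 7: stock=30 > 8
  After event 8: stock=67 > 8
  After event 9: stock=54 > 8
  After event 10: stock=87 > 8
  After event 11: stock=65 > 8
  After event 12: stock=50 > 8
  After event 13: stock=36 > 8
Alert events: []. Count = 0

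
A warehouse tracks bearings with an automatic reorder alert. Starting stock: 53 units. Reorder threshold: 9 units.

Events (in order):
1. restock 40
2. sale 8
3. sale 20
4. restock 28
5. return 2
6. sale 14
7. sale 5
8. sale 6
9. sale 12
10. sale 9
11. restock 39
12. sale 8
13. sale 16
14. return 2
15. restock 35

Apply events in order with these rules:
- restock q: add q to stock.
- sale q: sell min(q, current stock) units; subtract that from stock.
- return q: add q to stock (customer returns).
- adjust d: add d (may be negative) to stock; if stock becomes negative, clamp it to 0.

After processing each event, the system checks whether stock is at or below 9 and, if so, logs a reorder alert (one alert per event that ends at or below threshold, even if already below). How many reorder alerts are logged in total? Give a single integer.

Answer: 0

Derivation:
Processing events:
Start: stock = 53
  Event 1 (restock 40): 53 + 40 = 93
  Event 2 (sale 8): sell min(8,93)=8. stock: 93 - 8 = 85. total_sold = 8
  Event 3 (sale 20): sell min(20,85)=20. stock: 85 - 20 = 65. total_sold = 28
  Event 4 (restock 28): 65 + 28 = 93
  Event 5 (return 2): 93 + 2 = 95
  Event 6 (sale 14): sell min(14,95)=14. stock: 95 - 14 = 81. total_sold = 42
  Event 7 (sale 5): sell min(5,81)=5. stock: 81 - 5 = 76. total_sold = 47
  Event 8 (sale 6): sell min(6,76)=6. stock: 76 - 6 = 70. total_sold = 53
  Event 9 (sale 12): sell min(12,70)=12. stock: 70 - 12 = 58. total_sold = 65
  Event 10 (sale 9): sell min(9,58)=9. stock: 58 - 9 = 49. total_sold = 74
  Event 11 (restock 39): 49 + 39 = 88
  Event 12 (sale 8): sell min(8,88)=8. stock: 88 - 8 = 80. total_sold = 82
  Event 13 (sale 16): sell min(16,80)=16. stock: 80 - 16 = 64. total_sold = 98
  Event 14 (return 2): 64 + 2 = 66
  Event 15 (restock 35): 66 + 35 = 101
Final: stock = 101, total_sold = 98

Checking against threshold 9:
  After event 1: stock=93 > 9
  After event 2: stock=85 > 9
  After event 3: stock=65 > 9
  After event 4: stock=93 > 9
  After event 5: stock=95 > 9
  After event 6: stock=81 > 9
  After event 7: stock=76 > 9
  After event 8: stock=70 > 9
  After event 9: stock=58 > 9
  After event 10: stock=49 > 9
  After event 11: stock=88 > 9
  After event 12: stock=80 > 9
  After event 13: stock=64 > 9
  After event 14: stock=66 > 9
  After event 15: stock=101 > 9
Alert events: []. Count = 0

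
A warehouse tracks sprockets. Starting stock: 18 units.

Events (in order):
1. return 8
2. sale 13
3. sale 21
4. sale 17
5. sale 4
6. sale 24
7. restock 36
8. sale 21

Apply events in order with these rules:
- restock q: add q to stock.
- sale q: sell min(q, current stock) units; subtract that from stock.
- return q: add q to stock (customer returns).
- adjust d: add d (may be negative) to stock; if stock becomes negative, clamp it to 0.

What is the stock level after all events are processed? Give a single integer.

Processing events:
Start: stock = 18
  Event 1 (return 8): 18 + 8 = 26
  Event 2 (sale 13): sell min(13,26)=13. stock: 26 - 13 = 13. total_sold = 13
  Event 3 (sale 21): sell min(21,13)=13. stock: 13 - 13 = 0. total_sold = 26
  Event 4 (sale 17): sell min(17,0)=0. stock: 0 - 0 = 0. total_sold = 26
  Event 5 (sale 4): sell min(4,0)=0. stock: 0 - 0 = 0. total_sold = 26
  Event 6 (sale 24): sell min(24,0)=0. stock: 0 - 0 = 0. total_sold = 26
  Event 7 (restock 36): 0 + 36 = 36
  Event 8 (sale 21): sell min(21,36)=21. stock: 36 - 21 = 15. total_sold = 47
Final: stock = 15, total_sold = 47

Answer: 15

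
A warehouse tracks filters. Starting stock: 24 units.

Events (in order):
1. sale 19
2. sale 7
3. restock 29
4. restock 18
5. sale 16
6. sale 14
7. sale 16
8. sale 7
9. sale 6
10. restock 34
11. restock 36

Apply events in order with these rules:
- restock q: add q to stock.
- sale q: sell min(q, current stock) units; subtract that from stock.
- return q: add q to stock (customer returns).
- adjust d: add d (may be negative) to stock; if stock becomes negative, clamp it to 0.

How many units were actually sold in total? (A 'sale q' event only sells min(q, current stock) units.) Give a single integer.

Processing events:
Start: stock = 24
  Event 1 (sale 19): sell min(19,24)=19. stock: 24 - 19 = 5. total_sold = 19
  Event 2 (sale 7): sell min(7,5)=5. stock: 5 - 5 = 0. total_sold = 24
  Event 3 (restock 29): 0 + 29 = 29
  Event 4 (restock 18): 29 + 18 = 47
  Event 5 (sale 16): sell min(16,47)=16. stock: 47 - 16 = 31. total_sold = 40
  Event 6 (sale 14): sell min(14,31)=14. stock: 31 - 14 = 17. total_sold = 54
  Event 7 (sale 16): sell min(16,17)=16. stock: 17 - 16 = 1. total_sold = 70
  Event 8 (sale 7): sell min(7,1)=1. stock: 1 - 1 = 0. total_sold = 71
  Event 9 (sale 6): sell min(6,0)=0. stock: 0 - 0 = 0. total_sold = 71
  Event 10 (restock 34): 0 + 34 = 34
  Event 11 (restock 36): 34 + 36 = 70
Final: stock = 70, total_sold = 71

Answer: 71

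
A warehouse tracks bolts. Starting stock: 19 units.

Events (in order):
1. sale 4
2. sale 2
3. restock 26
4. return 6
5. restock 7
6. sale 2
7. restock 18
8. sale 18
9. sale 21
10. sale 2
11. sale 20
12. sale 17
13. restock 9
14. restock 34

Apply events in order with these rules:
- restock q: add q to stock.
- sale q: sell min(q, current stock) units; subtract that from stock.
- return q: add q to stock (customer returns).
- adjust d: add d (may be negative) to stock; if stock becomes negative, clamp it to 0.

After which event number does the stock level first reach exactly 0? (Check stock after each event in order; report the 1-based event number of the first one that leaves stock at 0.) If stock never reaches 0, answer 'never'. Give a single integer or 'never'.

Answer: 12

Derivation:
Processing events:
Start: stock = 19
  Event 1 (sale 4): sell min(4,19)=4. stock: 19 - 4 = 15. total_sold = 4
  Event 2 (sale 2): sell min(2,15)=2. stock: 15 - 2 = 13. total_sold = 6
  Event 3 (restock 26): 13 + 26 = 39
  Event 4 (return 6): 39 + 6 = 45
  Event 5 (restock 7): 45 + 7 = 52
  Event 6 (sale 2): sell min(2,52)=2. stock: 52 - 2 = 50. total_sold = 8
  Event 7 (restock 18): 50 + 18 = 68
  Event 8 (sale 18): sell min(18,68)=18. stock: 68 - 18 = 50. total_sold = 26
  Event 9 (sale 21): sell min(21,50)=21. stock: 50 - 21 = 29. total_sold = 47
  Event 10 (sale 2): sell min(2,29)=2. stock: 29 - 2 = 27. total_sold = 49
  Event 11 (sale 20): sell min(20,27)=20. stock: 27 - 20 = 7. total_sold = 69
  Event 12 (sale 17): sell min(17,7)=7. stock: 7 - 7 = 0. total_sold = 76
  Event 13 (restock 9): 0 + 9 = 9
  Event 14 (restock 34): 9 + 34 = 43
Final: stock = 43, total_sold = 76

First zero at event 12.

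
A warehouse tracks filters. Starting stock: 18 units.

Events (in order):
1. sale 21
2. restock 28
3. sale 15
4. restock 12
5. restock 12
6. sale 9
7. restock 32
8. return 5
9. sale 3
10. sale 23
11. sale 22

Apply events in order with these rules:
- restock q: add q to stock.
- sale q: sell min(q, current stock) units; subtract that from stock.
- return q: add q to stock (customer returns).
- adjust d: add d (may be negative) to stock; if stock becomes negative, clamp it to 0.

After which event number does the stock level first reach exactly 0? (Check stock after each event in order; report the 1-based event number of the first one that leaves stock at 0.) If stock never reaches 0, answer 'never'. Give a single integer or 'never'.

Answer: 1

Derivation:
Processing events:
Start: stock = 18
  Event 1 (sale 21): sell min(21,18)=18. stock: 18 - 18 = 0. total_sold = 18
  Event 2 (restock 28): 0 + 28 = 28
  Event 3 (sale 15): sell min(15,28)=15. stock: 28 - 15 = 13. total_sold = 33
  Event 4 (restock 12): 13 + 12 = 25
  Event 5 (restock 12): 25 + 12 = 37
  Event 6 (sale 9): sell min(9,37)=9. stock: 37 - 9 = 28. total_sold = 42
  Event 7 (restock 32): 28 + 32 = 60
  Event 8 (return 5): 60 + 5 = 65
  Event 9 (sale 3): sell min(3,65)=3. stock: 65 - 3 = 62. total_sold = 45
  Event 10 (sale 23): sell min(23,62)=23. stock: 62 - 23 = 39. total_sold = 68
  Event 11 (sale 22): sell min(22,39)=22. stock: 39 - 22 = 17. total_sold = 90
Final: stock = 17, total_sold = 90

First zero at event 1.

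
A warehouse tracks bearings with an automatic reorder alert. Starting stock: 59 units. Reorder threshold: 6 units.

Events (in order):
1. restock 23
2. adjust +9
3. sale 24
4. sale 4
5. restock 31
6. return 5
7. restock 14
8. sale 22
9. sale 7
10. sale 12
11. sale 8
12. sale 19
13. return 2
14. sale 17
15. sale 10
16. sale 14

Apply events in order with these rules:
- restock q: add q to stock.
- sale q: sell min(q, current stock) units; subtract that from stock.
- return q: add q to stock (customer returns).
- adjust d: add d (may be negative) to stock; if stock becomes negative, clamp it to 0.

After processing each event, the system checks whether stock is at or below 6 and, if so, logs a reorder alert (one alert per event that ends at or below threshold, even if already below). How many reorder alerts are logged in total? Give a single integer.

Processing events:
Start: stock = 59
  Event 1 (restock 23): 59 + 23 = 82
  Event 2 (adjust +9): 82 + 9 = 91
  Event 3 (sale 24): sell min(24,91)=24. stock: 91 - 24 = 67. total_sold = 24
  Event 4 (sale 4): sell min(4,67)=4. stock: 67 - 4 = 63. total_sold = 28
  Event 5 (restock 31): 63 + 31 = 94
  Event 6 (return 5): 94 + 5 = 99
  Event 7 (restock 14): 99 + 14 = 113
  Event 8 (sale 22): sell min(22,113)=22. stock: 113 - 22 = 91. total_sold = 50
  Event 9 (sale 7): sell min(7,91)=7. stock: 91 - 7 = 84. total_sold = 57
  Event 10 (sale 12): sell min(12,84)=12. stock: 84 - 12 = 72. total_sold = 69
  Event 11 (sale 8): sell min(8,72)=8. stock: 72 - 8 = 64. total_sold = 77
  Event 12 (sale 19): sell min(19,64)=19. stock: 64 - 19 = 45. total_sold = 96
  Event 13 (return 2): 45 + 2 = 47
  Event 14 (sale 17): sell min(17,47)=17. stock: 47 - 17 = 30. total_sold = 113
  Event 15 (sale 10): sell min(10,30)=10. stock: 30 - 10 = 20. total_sold = 123
  Event 16 (sale 14): sell min(14,20)=14. stock: 20 - 14 = 6. total_sold = 137
Final: stock = 6, total_sold = 137

Checking against threshold 6:
  After event 1: stock=82 > 6
  After event 2: stock=91 > 6
  After event 3: stock=67 > 6
  After event 4: stock=63 > 6
  After event 5: stock=94 > 6
  After event 6: stock=99 > 6
  After event 7: stock=113 > 6
  After event 8: stock=91 > 6
  After event 9: stock=84 > 6
  After event 10: stock=72 > 6
  After event 11: stock=64 > 6
  After event 12: stock=45 > 6
  After event 13: stock=47 > 6
  After event 14: stock=30 > 6
  After event 15: stock=20 > 6
  After event 16: stock=6 <= 6 -> ALERT
Alert events: [16]. Count = 1

Answer: 1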